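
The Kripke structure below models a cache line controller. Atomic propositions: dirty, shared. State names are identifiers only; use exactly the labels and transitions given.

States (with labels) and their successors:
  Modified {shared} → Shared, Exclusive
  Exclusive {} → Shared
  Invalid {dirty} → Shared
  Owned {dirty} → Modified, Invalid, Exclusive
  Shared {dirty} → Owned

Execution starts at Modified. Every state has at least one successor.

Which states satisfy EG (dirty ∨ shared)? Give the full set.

{Modified, Invalid, Owned, Shared}

States satisfying dirty ∨ shared: {Modified, Invalid, Owned, Shared}.
States satisfying EG (dirty ∨ shared): {Modified, Invalid, Owned, Shared}.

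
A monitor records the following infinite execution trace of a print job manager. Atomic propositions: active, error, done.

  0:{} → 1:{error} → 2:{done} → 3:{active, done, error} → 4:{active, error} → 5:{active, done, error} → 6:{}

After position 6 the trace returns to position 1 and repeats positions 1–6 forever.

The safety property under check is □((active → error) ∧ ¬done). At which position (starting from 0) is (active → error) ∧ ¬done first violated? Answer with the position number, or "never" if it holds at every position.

2

Check (active → error) ∧ ¬done at each position in order: 0 ✓, 1 ✓.
At position 2 the labels are {done}, so (active → error) ∧ ¬done is false there. This is the first violation.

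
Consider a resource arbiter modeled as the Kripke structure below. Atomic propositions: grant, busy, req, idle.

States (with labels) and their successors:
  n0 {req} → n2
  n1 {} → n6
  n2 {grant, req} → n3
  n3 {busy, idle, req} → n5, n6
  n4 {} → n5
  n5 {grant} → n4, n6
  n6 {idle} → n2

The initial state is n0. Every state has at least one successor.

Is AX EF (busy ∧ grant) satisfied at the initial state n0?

Does not hold

States satisfying EF (busy ∧ grant): ∅.
States satisfying AX EF (busy ∧ grant): ∅.
n0 ∉ Sat(AX EF (busy ∧ grant)).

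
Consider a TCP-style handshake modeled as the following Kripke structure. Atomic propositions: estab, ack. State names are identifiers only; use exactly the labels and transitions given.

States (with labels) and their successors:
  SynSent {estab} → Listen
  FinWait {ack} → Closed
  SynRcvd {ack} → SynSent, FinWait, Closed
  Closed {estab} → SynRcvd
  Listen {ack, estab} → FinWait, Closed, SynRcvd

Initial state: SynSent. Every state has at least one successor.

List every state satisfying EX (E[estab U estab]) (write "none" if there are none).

States satisfying E[estab U estab]: {SynSent, Closed, Listen}.
States satisfying EX (E[estab U estab]): {SynSent, FinWait, SynRcvd, Listen}.

{SynSent, FinWait, SynRcvd, Listen}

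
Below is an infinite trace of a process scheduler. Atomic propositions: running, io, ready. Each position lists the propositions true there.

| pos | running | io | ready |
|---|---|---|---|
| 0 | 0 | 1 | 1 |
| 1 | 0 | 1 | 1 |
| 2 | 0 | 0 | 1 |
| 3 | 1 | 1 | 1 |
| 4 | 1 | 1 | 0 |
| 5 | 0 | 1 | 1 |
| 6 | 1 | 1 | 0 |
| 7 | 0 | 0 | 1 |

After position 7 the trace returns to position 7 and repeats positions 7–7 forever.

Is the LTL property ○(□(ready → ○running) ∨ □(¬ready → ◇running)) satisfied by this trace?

Yes

The position after 0 is 1; □(ready → ○running) ∨ □(¬ready → ◇running) is true there.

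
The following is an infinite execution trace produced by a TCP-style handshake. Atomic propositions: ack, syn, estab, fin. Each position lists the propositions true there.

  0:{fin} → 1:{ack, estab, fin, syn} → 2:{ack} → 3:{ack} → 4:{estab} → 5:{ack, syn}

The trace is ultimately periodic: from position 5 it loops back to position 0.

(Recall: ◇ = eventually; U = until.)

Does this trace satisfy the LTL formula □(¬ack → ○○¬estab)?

Yes

¬ack → ○○¬estab holds at every position 0..5, and those are all positions ever visited, so □(¬ack → ○○¬estab) holds.
Positions where ¬ack holds: 0, 4.
Check ○○¬estab at each: 0→ok, 4→ok.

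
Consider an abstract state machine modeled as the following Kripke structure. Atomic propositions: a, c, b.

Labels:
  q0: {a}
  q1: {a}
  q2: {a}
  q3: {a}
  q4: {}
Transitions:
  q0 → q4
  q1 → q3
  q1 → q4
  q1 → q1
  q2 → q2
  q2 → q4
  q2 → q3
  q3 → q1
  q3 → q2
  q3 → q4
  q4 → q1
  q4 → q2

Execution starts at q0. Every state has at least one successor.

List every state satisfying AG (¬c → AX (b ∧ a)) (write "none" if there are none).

States satisfying ¬c → AX (b ∧ a): ∅.
States satisfying AG (¬c → AX (b ∧ a)): ∅.

none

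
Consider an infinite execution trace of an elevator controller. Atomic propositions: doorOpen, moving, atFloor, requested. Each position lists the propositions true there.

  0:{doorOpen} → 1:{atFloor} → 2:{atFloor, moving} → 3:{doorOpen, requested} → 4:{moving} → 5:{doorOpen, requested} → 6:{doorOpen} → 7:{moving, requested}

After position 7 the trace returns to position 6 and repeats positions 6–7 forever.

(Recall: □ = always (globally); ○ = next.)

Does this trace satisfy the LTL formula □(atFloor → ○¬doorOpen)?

No

atFloor → ○¬doorOpen must hold at every position from 0 onward. It fails at position 2, so □(atFloor → ○¬doorOpen) is false.
Positions where atFloor holds: 1, 2.
Check ○¬doorOpen at each: 1→ok, 2→fails.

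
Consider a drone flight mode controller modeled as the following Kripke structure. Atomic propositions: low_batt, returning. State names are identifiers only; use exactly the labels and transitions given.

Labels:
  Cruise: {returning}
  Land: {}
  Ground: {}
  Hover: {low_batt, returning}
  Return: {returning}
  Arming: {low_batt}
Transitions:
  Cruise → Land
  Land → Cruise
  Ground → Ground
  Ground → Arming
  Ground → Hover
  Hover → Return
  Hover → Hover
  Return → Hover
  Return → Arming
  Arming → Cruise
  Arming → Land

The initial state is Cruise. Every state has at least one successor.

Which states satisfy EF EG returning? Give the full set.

{Ground, Hover, Return}

States satisfying EG returning: {Hover, Return}.
States satisfying EF EG returning: {Ground, Hover, Return}.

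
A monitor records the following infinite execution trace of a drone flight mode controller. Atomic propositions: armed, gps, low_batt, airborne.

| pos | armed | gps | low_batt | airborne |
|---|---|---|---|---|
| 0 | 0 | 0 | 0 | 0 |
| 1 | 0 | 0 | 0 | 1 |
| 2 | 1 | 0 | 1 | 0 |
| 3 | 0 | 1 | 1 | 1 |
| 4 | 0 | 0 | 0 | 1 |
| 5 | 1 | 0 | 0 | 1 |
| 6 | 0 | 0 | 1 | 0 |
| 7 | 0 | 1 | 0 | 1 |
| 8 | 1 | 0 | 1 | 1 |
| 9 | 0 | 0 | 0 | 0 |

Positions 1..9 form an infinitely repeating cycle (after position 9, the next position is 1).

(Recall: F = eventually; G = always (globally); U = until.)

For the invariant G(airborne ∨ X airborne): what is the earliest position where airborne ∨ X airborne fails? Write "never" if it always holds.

never

airborne ∨ X airborne holds at every position 0..9, and those are all the positions the trace ever visits, so the invariant G(airborne ∨ X airborne) is never violated.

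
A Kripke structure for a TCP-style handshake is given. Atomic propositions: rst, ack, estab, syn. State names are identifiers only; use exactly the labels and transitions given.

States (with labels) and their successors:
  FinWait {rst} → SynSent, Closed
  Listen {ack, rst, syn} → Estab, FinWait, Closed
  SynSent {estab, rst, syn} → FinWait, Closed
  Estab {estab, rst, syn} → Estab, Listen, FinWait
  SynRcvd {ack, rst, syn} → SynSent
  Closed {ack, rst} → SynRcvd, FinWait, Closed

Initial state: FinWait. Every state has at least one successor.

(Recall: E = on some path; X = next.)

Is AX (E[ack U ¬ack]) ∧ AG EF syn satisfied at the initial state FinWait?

States satisfying E[ack U ¬ack]: {FinWait, Listen, SynSent, Estab, SynRcvd, Closed}.
States satisfying AX (E[ack U ¬ack]): {FinWait, Listen, SynSent, Estab, SynRcvd, Closed}.
States satisfying EF syn: {FinWait, Listen, SynSent, Estab, SynRcvd, Closed}.
States satisfying AG EF syn: {FinWait, Listen, SynSent, Estab, SynRcvd, Closed}.
States satisfying AX (E[ack U ¬ack]) ∧ AG EF syn: {FinWait, Listen, SynSent, Estab, SynRcvd, Closed}.
FinWait ∈ Sat(AX (E[ack U ¬ack]) ∧ AG EF syn).

Yes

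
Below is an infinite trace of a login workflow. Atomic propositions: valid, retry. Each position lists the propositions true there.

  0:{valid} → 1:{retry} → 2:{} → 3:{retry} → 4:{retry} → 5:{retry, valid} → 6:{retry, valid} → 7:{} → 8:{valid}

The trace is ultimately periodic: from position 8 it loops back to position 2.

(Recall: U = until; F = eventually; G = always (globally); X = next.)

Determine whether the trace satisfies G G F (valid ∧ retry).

Yes

G F (valid ∧ retry) holds at every position 0..8, and those are all positions ever visited, so G G F (valid ∧ retry) holds.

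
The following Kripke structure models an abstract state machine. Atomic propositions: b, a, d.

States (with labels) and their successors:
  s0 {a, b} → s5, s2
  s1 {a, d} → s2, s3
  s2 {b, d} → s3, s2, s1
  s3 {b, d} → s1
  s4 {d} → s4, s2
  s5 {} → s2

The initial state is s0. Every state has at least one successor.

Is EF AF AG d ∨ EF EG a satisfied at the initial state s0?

States satisfying AF AG d: {s0, s1, s2, s3, s4, s5}.
States satisfying EF AF AG d: {s0, s1, s2, s3, s4, s5}.
States satisfying EG a: ∅.
States satisfying EF EG a: ∅.
States satisfying EF AF AG d ∨ EF EG a: {s0, s1, s2, s3, s4, s5}.
s0 ∈ Sat(EF AF AG d ∨ EF EG a).

Satisfied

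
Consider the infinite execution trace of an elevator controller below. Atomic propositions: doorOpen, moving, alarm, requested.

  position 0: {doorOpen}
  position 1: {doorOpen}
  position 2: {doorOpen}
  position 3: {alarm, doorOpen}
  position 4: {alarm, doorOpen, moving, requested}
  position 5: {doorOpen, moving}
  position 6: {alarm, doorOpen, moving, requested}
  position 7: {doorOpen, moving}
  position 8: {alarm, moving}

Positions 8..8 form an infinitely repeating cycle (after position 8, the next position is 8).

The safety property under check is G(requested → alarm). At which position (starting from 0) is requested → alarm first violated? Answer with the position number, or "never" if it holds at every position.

requested → alarm holds at every position 0..8, and those are all the positions the trace ever visits, so the invariant G(requested → alarm) is never violated.

never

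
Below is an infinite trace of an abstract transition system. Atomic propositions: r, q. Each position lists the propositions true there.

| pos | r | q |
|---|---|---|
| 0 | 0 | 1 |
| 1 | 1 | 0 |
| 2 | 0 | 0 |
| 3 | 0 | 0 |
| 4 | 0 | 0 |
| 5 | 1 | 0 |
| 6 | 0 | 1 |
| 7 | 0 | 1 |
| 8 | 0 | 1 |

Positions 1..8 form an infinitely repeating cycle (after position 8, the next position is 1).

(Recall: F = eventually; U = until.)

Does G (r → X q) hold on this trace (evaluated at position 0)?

r → X q must hold at every position from 0 onward. It fails at position 1, so G (r → X q) is false.
Positions where r holds: 1, 5.
Check X q at each: 1→fails, 5→ok.

Violated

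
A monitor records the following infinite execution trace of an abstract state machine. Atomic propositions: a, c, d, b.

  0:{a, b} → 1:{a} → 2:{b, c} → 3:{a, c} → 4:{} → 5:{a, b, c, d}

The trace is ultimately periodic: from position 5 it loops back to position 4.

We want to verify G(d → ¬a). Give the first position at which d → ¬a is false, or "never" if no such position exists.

Check d → ¬a at each position in order: 0 ✓, 1 ✓, 2 ✓, 3 ✓, 4 ✓.
At position 5 the labels are {a, b, c, d}, so d → ¬a is false there. This is the first violation.

5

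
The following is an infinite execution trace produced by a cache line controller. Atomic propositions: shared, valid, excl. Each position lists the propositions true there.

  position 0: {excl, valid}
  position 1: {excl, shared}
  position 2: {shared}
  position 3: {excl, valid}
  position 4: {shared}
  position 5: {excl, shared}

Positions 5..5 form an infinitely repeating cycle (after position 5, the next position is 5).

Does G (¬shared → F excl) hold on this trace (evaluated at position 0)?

Holds

¬shared → F excl holds at every position 0..5, and those are all positions ever visited, so G (¬shared → F excl) holds.
Positions where ¬shared holds: 0, 3.
Check F excl at each: 0→ok, 3→ok.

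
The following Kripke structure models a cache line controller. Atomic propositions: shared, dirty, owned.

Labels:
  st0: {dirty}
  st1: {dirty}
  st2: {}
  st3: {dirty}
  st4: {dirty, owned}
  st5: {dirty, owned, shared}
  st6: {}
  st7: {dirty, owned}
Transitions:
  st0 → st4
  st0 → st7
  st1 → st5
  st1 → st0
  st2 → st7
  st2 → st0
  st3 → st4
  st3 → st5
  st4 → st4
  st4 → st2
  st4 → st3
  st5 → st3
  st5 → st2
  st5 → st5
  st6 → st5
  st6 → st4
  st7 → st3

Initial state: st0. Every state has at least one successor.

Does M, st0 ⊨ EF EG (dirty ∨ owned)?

Yes

States satisfying EG (dirty ∨ owned): {st0, st1, st3, st4, st5, st7}.
States satisfying EF EG (dirty ∨ owned): {st0, st1, st2, st3, st4, st5, st6, st7}.
Some path from st0 reaches a state where EG (dirty ∨ owned) holds.
st0 ∈ Sat(EF EG (dirty ∨ owned)).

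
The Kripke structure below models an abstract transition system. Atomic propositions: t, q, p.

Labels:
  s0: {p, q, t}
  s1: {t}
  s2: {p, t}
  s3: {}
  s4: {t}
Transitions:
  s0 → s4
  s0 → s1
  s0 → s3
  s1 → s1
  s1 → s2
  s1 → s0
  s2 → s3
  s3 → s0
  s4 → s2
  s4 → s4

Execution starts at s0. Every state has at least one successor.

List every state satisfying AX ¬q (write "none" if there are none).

States satisfying ¬q: {s1, s2, s3, s4}.
States satisfying AX ¬q: {s0, s2, s4}.

{s0, s2, s4}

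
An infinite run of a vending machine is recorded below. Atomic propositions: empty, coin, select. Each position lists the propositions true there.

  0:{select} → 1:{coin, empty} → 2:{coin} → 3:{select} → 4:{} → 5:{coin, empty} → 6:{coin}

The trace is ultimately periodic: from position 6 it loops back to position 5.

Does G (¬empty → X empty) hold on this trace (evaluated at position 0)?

Does not hold

¬empty → X empty must hold at every position from 0 onward. It fails at position 2, so G (¬empty → X empty) is false.
Positions where ¬empty holds: 0, 2, 3, 4, 6.
Check X empty at each: 0→ok, 2→fails, 3→fails, 4→ok, 6→ok.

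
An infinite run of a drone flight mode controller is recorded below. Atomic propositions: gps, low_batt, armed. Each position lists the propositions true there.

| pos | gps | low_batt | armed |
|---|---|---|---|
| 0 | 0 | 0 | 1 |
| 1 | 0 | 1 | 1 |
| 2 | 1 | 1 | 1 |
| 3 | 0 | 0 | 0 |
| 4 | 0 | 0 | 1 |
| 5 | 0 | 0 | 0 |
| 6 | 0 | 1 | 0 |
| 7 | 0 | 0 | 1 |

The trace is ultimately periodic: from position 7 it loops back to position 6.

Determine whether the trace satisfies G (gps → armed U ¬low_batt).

gps → armed U ¬low_batt holds at every position 0..7, and those are all positions ever visited, so G (gps → armed U ¬low_batt) holds.
Positions where gps holds: 2.
Check armed U ¬low_batt at each: 2→ok.

Yes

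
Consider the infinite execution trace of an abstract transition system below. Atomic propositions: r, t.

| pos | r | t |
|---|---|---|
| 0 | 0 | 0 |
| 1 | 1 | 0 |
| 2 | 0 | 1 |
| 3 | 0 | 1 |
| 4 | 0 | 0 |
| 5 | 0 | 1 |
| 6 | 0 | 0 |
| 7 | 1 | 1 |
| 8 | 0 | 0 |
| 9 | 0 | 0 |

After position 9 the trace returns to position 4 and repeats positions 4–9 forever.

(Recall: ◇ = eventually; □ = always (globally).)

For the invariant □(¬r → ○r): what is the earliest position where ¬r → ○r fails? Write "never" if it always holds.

2

Check ¬r → ○r at each position in order: 0 ✓, 1 ✓.
At position 2 the labels are {t} and the next position 3 has {t}, so ¬r → ○r is false there. This is the first violation.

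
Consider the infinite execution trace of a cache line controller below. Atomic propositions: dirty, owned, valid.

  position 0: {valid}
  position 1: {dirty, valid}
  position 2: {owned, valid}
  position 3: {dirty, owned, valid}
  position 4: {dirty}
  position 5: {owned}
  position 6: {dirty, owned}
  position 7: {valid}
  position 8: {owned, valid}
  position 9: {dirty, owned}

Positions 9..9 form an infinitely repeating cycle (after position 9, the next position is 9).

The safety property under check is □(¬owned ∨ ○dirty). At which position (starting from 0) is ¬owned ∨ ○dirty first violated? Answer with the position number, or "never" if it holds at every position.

Check ¬owned ∨ ○dirty at each position in order: 0 ✓, 1 ✓, 2 ✓, 3 ✓, 4 ✓, 5 ✓.
At position 6 the labels are {dirty, owned} and the next position 7 has {valid}, so ¬owned ∨ ○dirty is false there. This is the first violation.

6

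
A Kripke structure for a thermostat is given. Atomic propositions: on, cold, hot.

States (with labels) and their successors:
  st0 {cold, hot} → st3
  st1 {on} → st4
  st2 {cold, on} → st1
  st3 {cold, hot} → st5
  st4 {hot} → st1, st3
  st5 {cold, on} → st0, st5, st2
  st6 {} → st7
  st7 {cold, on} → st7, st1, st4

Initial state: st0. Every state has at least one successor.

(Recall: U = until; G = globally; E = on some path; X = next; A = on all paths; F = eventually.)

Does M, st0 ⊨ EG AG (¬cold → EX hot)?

Yes

States satisfying AG (¬cold → EX hot): {st0, st1, st2, st3, st4, st5, st7}.
States satisfying EG AG (¬cold → EX hot): {st0, st1, st2, st3, st4, st5, st7}.
st0 ∈ Sat(EG AG (¬cold → EX hot)).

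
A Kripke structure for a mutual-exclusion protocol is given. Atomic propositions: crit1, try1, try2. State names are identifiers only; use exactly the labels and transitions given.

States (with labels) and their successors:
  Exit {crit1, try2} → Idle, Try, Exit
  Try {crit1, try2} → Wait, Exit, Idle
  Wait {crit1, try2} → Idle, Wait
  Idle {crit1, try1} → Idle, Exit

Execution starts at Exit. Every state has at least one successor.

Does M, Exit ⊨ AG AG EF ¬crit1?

States satisfying AG EF ¬crit1: ∅.
States satisfying AG AG EF ¬crit1: ∅.
Exit is reachable from Exit and violates AG EF ¬crit1, so AG fails at Exit.
Exit ∉ Sat(AG AG EF ¬crit1).

Does not hold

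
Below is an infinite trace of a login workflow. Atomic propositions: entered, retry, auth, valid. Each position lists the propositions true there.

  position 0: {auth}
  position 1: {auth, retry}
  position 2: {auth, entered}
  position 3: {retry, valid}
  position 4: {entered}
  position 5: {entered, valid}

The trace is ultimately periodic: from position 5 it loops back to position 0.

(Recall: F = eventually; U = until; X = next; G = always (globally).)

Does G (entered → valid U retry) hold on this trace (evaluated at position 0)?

Violated

entered → valid U retry must hold at every position from 0 onward. It fails at position 2, so G (entered → valid U retry) is false.
Positions where entered holds: 2, 4, 5.
Check valid U retry at each: 2→fails, 4→fails, 5→fails.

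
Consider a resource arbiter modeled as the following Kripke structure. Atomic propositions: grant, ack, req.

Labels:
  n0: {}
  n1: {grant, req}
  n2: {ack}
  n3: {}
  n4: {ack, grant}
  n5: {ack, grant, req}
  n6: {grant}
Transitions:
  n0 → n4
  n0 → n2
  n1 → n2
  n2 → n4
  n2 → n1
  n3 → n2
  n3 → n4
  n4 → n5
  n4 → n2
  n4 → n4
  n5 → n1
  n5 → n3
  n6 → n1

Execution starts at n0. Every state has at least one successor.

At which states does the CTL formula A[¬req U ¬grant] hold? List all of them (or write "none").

States satisfying ¬req: {n0, n2, n3, n4, n6}.
States satisfying ¬grant: {n0, n2, n3}.
States satisfying A[¬req U ¬grant]: {n0, n2, n3}.

{n0, n2, n3}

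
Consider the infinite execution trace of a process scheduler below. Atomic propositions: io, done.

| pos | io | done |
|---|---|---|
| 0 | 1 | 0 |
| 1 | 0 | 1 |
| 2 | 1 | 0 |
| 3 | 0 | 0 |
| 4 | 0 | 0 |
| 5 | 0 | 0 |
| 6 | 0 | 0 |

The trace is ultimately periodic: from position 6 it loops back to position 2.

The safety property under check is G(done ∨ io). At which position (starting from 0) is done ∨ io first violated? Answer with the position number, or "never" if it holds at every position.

3

Check done ∨ io at each position in order: 0 ✓, 1 ✓, 2 ✓.
At position 3 the labels are {}, so done ∨ io is false there. This is the first violation.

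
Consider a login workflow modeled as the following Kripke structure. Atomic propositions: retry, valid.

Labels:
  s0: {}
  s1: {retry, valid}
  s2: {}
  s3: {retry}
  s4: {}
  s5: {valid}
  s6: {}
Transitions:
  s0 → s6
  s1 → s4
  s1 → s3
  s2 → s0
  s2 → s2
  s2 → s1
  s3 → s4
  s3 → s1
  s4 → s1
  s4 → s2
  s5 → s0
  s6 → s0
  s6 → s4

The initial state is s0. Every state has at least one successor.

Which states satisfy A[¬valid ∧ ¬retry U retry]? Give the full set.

States satisfying ¬valid ∧ ¬retry: {s0, s2, s4, s6}.
States satisfying retry: {s1, s3}.
States satisfying A[¬valid ∧ ¬retry U retry]: {s1, s3}.

{s1, s3}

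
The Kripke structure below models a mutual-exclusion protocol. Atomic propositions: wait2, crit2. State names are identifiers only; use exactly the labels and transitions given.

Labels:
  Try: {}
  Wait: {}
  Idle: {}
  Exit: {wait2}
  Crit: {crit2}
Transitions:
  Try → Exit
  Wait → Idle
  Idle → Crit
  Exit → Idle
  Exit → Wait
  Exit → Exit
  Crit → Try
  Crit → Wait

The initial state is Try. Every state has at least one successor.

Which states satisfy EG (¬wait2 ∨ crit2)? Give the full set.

{Wait, Idle, Crit}

States satisfying ¬wait2 ∨ crit2: {Try, Wait, Idle, Crit}.
States satisfying EG (¬wait2 ∨ crit2): {Wait, Idle, Crit}.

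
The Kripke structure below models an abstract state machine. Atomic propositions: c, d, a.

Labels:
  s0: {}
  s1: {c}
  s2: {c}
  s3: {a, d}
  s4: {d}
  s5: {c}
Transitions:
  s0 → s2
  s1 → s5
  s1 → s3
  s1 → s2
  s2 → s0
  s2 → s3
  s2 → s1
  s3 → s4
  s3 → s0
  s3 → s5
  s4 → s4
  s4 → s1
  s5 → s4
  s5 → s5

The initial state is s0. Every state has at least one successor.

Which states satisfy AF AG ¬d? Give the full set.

none

States satisfying AG ¬d: ∅.
States satisfying AF AG ¬d: ∅.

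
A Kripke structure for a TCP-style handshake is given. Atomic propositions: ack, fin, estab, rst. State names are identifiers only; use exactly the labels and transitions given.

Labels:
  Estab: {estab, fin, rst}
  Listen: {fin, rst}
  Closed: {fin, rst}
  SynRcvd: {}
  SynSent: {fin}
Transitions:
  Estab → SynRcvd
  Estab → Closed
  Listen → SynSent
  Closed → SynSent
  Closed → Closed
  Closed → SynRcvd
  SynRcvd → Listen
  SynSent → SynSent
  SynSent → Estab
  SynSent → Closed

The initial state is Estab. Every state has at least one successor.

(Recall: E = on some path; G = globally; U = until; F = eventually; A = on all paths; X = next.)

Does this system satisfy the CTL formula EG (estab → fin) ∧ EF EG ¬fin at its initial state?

Violated

States satisfying estab → fin: {Estab, Listen, Closed, SynRcvd, SynSent}.
States satisfying EG (estab → fin): {Estab, Listen, Closed, SynRcvd, SynSent}.
States satisfying EG ¬fin: ∅.
States satisfying EF EG ¬fin: ∅.
States satisfying EG (estab → fin) ∧ EF EG ¬fin: ∅.
Estab ∉ Sat(EG (estab → fin) ∧ EF EG ¬fin).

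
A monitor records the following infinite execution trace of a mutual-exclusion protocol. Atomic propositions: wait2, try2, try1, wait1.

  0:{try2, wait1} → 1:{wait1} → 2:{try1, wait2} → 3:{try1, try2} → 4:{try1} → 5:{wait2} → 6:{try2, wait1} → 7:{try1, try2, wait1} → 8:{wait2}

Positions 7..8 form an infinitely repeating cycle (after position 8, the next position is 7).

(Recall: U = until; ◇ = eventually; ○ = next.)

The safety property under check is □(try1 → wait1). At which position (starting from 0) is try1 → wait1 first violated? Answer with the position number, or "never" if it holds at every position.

Check try1 → wait1 at each position in order: 0 ✓, 1 ✓.
At position 2 the labels are {try1, wait2}, so try1 → wait1 is false there. This is the first violation.

2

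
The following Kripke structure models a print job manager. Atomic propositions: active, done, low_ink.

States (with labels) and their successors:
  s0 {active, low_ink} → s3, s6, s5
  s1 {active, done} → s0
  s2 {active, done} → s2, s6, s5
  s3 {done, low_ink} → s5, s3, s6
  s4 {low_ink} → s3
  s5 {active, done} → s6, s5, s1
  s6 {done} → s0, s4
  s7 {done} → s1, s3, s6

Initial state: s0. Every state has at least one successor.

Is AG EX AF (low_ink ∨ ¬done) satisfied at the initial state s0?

States satisfying EX AF (low_ink ∨ ¬done): {s0, s1, s2, s3, s4, s5, s6, s7}.
States satisfying AG EX AF (low_ink ∨ ¬done): {s0, s1, s2, s3, s4, s5, s6, s7}.
Every state reachable from s0 satisfies EX AF (low_ink ∨ ¬done).
s0 ∈ Sat(AG EX AF (low_ink ∨ ¬done)).

Yes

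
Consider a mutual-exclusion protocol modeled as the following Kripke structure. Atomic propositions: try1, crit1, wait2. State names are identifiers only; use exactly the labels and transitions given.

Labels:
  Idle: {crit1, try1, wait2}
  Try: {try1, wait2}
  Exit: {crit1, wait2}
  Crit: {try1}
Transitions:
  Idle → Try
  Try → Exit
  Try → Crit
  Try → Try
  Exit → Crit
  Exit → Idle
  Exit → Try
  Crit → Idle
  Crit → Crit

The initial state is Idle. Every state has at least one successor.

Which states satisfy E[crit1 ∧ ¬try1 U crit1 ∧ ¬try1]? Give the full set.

{Exit}

States satisfying crit1 ∧ ¬try1: {Exit}.
States satisfying E[crit1 ∧ ¬try1 U crit1 ∧ ¬try1]: {Exit}.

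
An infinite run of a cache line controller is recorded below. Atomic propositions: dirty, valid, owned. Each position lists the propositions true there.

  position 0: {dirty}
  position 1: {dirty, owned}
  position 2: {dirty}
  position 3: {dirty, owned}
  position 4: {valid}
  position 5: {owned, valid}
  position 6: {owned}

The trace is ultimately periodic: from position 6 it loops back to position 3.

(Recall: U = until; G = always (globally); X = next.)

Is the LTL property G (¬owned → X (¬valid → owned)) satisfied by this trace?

Yes

¬owned → X (¬valid → owned) holds at every position 0..6, and those are all positions ever visited, so G (¬owned → X (¬valid → owned)) holds.
Positions where ¬owned holds: 0, 2, 4.
Check X (¬valid → owned) at each: 0→ok, 2→ok, 4→ok.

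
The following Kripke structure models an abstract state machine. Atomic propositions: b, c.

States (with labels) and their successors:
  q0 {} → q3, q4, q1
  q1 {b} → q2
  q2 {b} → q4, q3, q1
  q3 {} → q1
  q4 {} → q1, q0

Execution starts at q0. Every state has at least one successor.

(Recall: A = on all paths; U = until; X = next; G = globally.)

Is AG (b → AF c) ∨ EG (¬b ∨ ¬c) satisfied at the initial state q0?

States satisfying b → AF c: {q0, q3, q4}.
States satisfying AG (b → AF c): ∅.
States satisfying ¬b ∨ ¬c: {q0, q1, q2, q3, q4}.
States satisfying EG (¬b ∨ ¬c): {q0, q1, q2, q3, q4}.
States satisfying AG (b → AF c) ∨ EG (¬b ∨ ¬c): {q0, q1, q2, q3, q4}.
q0 ∈ Sat(AG (b → AF c) ∨ EG (¬b ∨ ¬c)).

Satisfied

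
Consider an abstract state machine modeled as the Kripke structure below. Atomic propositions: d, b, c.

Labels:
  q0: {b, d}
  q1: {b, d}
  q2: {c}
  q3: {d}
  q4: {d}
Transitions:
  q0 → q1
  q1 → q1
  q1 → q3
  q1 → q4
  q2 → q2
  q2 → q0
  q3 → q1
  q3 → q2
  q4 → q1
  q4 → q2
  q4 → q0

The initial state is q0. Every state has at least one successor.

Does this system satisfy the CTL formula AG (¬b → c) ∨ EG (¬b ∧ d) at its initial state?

States satisfying ¬b → c: {q0, q1, q2}.
States satisfying AG (¬b → c): ∅.
States satisfying ¬b ∧ d: {q3, q4}.
States satisfying EG (¬b ∧ d): ∅.
States satisfying AG (¬b → c) ∨ EG (¬b ∧ d): ∅.
q0 ∉ Sat(AG (¬b → c) ∨ EG (¬b ∧ d)).

No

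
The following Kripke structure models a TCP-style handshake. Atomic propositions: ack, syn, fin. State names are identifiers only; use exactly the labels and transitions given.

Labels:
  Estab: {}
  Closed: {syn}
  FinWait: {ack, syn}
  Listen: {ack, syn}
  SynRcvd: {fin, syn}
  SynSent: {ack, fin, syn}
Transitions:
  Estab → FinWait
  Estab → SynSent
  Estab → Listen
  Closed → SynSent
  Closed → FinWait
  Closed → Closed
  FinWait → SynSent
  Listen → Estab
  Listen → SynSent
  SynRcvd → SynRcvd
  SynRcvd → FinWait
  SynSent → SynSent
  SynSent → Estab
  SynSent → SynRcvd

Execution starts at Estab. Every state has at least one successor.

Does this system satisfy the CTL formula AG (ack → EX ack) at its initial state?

States satisfying ack → EX ack: {Estab, Closed, FinWait, Listen, SynRcvd, SynSent}.
States satisfying AG (ack → EX ack): {Estab, Closed, FinWait, Listen, SynRcvd, SynSent}.
Every state reachable from Estab satisfies ack → EX ack.
Estab ∈ Sat(AG (ack → EX ack)).

Holds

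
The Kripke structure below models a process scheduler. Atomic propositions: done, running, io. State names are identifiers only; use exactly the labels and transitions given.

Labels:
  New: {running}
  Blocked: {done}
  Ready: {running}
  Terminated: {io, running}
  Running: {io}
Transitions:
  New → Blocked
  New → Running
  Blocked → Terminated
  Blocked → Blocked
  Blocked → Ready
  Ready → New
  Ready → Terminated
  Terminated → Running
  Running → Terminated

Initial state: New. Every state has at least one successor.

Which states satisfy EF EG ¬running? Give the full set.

{New, Blocked, Ready}

States satisfying EG ¬running: {Blocked}.
States satisfying EF EG ¬running: {New, Blocked, Ready}.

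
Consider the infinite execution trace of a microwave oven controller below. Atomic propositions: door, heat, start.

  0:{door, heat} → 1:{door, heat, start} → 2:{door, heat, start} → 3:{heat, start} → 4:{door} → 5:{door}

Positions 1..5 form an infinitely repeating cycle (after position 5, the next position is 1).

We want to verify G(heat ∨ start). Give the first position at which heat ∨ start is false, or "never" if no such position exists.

4

Check heat ∨ start at each position in order: 0 ✓, 1 ✓, 2 ✓, 3 ✓.
At position 4 the labels are {door}, so heat ∨ start is false there. This is the first violation.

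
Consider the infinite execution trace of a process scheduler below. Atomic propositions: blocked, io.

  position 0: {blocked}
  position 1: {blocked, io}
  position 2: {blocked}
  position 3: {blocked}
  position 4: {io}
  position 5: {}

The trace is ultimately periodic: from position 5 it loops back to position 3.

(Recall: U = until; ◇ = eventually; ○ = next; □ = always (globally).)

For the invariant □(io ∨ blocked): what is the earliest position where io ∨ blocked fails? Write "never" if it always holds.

5

Check io ∨ blocked at each position in order: 0 ✓, 1 ✓, 2 ✓, 3 ✓, 4 ✓.
At position 5 the labels are {}, so io ∨ blocked is false there. This is the first violation.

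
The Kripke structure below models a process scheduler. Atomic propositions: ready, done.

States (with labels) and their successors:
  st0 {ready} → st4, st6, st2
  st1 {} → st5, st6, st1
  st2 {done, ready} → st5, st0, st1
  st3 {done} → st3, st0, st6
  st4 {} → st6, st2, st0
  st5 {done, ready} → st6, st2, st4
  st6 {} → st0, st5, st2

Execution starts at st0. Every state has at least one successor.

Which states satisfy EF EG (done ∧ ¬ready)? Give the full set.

States satisfying EG (done ∧ ¬ready): {st3}.
States satisfying EF EG (done ∧ ¬ready): {st3}.

{st3}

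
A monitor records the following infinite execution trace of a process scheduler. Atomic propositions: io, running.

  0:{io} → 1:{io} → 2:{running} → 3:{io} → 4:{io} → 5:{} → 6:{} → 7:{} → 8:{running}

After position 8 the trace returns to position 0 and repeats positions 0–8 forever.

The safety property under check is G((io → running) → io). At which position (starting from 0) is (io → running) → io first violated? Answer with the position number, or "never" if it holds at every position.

Check (io → running) → io at each position in order: 0 ✓, 1 ✓.
At position 2 the labels are {running}, so (io → running) → io is false there. This is the first violation.

2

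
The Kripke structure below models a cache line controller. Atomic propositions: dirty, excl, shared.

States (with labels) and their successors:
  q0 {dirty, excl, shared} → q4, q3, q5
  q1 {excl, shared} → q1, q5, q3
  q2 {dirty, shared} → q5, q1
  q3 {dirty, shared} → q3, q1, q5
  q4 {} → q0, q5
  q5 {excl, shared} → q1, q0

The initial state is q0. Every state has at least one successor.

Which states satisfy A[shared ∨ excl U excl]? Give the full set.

States satisfying shared ∨ excl: {q0, q1, q2, q3, q5}.
States satisfying excl: {q0, q1, q5}.
States satisfying A[shared ∨ excl U excl]: {q0, q1, q2, q5}.

{q0, q1, q2, q5}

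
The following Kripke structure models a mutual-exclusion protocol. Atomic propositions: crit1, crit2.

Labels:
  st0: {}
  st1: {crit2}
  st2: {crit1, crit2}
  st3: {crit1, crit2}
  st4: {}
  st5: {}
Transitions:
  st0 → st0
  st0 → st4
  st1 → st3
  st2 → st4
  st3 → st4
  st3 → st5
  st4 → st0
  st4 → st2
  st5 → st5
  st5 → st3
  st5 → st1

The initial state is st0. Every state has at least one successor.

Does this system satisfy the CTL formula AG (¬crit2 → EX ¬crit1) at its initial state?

States satisfying ¬crit2 → EX ¬crit1: {st0, st1, st2, st3, st4, st5}.
States satisfying AG (¬crit2 → EX ¬crit1): {st0, st1, st2, st3, st4, st5}.
Every state reachable from st0 satisfies ¬crit2 → EX ¬crit1.
st0 ∈ Sat(AG (¬crit2 → EX ¬crit1)).

Yes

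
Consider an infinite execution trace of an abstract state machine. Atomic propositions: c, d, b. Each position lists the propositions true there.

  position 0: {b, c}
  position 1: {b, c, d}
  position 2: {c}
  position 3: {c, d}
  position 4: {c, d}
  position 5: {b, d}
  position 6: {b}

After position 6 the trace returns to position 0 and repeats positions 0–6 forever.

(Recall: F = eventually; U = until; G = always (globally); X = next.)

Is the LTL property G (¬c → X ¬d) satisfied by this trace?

¬c → X ¬d holds at every position 0..6, and those are all positions ever visited, so G (¬c → X ¬d) holds.
Positions where ¬c holds: 5, 6.
Check X ¬d at each: 5→ok, 6→ok.

Holds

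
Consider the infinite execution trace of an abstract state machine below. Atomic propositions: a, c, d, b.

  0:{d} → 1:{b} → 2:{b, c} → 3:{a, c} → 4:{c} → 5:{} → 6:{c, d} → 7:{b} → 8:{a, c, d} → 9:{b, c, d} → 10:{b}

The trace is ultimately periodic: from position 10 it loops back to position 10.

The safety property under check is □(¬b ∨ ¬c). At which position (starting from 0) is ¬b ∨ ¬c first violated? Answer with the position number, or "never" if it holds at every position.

Check ¬b ∨ ¬c at each position in order: 0 ✓, 1 ✓.
At position 2 the labels are {b, c}, so ¬b ∨ ¬c is false there. This is the first violation.

2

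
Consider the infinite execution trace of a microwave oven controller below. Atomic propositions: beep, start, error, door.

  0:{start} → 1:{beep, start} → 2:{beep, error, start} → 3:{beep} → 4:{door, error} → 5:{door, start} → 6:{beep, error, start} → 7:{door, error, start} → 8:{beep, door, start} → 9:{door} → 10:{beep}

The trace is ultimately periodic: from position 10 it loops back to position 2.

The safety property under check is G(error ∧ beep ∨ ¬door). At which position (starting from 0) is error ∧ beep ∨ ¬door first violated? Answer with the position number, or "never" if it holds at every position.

Check error ∧ beep ∨ ¬door at each position in order: 0 ✓, 1 ✓, 2 ✓, 3 ✓.
At position 4 the labels are {door, error}, so error ∧ beep ∨ ¬door is false there. This is the first violation.

4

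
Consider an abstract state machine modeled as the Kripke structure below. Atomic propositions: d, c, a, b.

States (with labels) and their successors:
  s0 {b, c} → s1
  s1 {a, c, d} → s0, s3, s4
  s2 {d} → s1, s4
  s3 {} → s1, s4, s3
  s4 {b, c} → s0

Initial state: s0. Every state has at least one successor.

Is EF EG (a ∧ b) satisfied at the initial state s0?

Does not hold

States satisfying EG (a ∧ b): ∅.
States satisfying EF EG (a ∧ b): ∅.
No suitable path/successor from s0 witnesses the formula.
s0 ∉ Sat(EF EG (a ∧ b)).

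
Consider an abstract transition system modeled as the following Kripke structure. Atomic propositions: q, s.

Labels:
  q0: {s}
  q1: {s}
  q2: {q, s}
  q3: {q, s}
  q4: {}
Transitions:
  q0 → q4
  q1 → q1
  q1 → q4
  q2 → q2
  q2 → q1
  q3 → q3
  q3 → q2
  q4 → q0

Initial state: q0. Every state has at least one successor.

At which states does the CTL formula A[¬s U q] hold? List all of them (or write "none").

States satisfying ¬s: {q4}.
States satisfying q: {q2, q3}.
States satisfying A[¬s U q]: {q2, q3}.

{q2, q3}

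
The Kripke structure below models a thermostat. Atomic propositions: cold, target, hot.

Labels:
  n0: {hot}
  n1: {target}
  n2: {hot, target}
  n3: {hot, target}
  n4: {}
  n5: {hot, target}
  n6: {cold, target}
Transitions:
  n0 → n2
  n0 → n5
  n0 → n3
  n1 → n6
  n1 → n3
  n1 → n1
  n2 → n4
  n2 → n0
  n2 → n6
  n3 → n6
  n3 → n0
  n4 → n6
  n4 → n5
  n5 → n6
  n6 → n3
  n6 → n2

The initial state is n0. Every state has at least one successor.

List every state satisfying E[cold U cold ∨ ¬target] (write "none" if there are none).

States satisfying cold: {n6}.
States satisfying cold ∨ ¬target: {n0, n4, n6}.
States satisfying E[cold U cold ∨ ¬target]: {n0, n4, n6}.

{n0, n4, n6}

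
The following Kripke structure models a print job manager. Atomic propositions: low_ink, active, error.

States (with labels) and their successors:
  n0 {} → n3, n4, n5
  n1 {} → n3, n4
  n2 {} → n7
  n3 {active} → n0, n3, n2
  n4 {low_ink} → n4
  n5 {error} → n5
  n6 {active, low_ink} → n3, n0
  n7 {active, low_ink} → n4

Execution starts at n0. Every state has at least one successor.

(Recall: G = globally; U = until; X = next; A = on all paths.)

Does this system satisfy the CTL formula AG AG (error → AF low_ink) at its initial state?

States satisfying AG (error → AF low_ink): {n2, n4, n7}.
States satisfying AG AG (error → AF low_ink): {n2, n4, n7}.
n0 is reachable from n0 and violates AG (error → AF low_ink), so AG fails at n0.
n0 ∉ Sat(AG AG (error → AF low_ink)).

Violated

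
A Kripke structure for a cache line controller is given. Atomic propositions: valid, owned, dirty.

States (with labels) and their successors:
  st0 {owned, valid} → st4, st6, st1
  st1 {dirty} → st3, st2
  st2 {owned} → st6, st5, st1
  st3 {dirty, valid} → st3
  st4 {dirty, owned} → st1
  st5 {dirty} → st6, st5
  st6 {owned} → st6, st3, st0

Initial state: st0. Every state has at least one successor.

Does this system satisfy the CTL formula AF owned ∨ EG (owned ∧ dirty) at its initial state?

Yes

States satisfying owned: {st0, st2, st4, st6}.
States satisfying AF owned: {st0, st2, st4, st6}.
States satisfying owned ∧ dirty: {st4}.
States satisfying EG (owned ∧ dirty): ∅.
States satisfying AF owned ∨ EG (owned ∧ dirty): {st0, st2, st4, st6}.
st0 ∈ Sat(AF owned ∨ EG (owned ∧ dirty)).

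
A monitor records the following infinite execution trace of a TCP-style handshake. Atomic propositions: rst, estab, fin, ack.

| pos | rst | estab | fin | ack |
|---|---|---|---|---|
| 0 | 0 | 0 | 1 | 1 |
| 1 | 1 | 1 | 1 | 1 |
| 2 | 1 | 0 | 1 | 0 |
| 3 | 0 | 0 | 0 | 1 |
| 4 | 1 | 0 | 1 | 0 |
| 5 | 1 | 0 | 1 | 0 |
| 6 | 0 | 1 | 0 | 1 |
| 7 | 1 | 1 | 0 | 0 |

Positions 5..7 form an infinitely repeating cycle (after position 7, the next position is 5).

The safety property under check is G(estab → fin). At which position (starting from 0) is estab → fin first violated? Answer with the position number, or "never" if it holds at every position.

6

Check estab → fin at each position in order: 0 ✓, 1 ✓, 2 ✓, 3 ✓, 4 ✓, 5 ✓.
At position 6 the labels are {ack, estab}, so estab → fin is false there. This is the first violation.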